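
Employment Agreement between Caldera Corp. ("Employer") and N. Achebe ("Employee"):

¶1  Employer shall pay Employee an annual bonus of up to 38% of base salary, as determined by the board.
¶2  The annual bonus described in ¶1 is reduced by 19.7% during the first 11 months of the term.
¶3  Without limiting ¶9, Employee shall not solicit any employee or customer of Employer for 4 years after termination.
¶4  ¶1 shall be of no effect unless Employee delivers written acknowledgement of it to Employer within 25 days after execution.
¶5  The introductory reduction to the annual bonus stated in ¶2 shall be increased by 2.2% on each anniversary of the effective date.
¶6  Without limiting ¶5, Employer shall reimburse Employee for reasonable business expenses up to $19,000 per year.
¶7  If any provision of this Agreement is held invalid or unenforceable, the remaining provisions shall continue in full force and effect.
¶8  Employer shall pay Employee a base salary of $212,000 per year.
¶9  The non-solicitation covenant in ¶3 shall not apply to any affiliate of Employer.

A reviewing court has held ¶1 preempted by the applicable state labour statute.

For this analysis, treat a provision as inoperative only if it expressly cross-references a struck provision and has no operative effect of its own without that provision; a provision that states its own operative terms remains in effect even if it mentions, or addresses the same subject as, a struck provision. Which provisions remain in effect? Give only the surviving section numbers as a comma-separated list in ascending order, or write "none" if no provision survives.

3, 6, 7, 8, 9

¶1 is struck. ¶2 operates only by reference to ¶1, so it falls with ¶1. ¶4 merely fixes the acknowledgement condition for ¶1; with ¶1 gone it has nothing to operate on and falls away. ¶5 does nothing except set the escalation of the introductory reduction to the annual bonus by reference to ¶2; with ¶2 gone it has no independent effect and is inoperative. Although ¶6 refers to ¶5, its operative terms do not depend on ¶5, so it remains in effect. ¶7 is a severability clause and preserves every provision that can still be given independent effect. That leaves ¶3, ¶6, ¶7, ¶8, and ¶9 in effect.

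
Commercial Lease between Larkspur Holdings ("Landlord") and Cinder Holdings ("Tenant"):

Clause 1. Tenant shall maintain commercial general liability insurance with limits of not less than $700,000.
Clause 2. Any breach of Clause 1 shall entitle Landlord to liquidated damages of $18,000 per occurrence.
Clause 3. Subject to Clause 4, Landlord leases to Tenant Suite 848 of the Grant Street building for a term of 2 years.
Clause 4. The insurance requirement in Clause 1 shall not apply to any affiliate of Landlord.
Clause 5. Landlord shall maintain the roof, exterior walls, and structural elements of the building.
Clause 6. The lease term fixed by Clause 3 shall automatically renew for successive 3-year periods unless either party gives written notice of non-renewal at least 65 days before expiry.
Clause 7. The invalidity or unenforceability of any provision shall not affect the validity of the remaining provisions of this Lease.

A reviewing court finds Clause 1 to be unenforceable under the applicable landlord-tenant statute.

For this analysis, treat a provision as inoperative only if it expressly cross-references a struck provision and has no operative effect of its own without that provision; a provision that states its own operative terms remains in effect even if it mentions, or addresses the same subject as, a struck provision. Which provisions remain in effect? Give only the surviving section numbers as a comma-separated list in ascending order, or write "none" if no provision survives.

3, 5, 6, 7

Clause 1 is struck. Clause 2 has no operative effect of its own apart from Clause 1 and is therefore inoperative. The whole of Clause 4 is the carve-out from the insurance requirement, defined by reference to Clause 1, so Clause 4 cannot stand once Clause 1 is removed. Although Clause 3 refers to Clause 4, its operative terms do not depend on Clause 4, so it remains in effect. Clause 7 is a severability clause and preserves every provision that can still be given independent effect. That leaves Clause 3, Clause 5, Clause 6, and Clause 7 in effect.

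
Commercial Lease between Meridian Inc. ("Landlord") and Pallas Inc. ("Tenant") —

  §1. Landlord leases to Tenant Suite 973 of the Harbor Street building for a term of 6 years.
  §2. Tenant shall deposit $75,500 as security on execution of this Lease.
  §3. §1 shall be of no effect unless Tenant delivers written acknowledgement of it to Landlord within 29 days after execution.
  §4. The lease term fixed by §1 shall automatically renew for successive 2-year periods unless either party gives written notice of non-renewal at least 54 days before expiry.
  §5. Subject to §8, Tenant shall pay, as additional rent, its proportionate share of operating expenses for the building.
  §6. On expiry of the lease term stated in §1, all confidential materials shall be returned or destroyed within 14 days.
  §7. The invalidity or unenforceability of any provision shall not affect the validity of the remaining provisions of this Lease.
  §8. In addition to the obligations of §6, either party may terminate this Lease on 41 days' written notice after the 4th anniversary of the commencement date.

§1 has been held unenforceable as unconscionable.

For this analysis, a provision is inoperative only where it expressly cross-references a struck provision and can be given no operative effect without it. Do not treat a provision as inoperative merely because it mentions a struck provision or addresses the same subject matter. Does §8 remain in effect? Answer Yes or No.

§1 is struck. The only function of §3 is the acknowledgement condition for §1, so it cannot stand once §1 is removed. §4 operates only by reference to §1, so it falls with §1. §6 has no operative effect of its own apart from §1 and is therefore inoperative. Although §8 refers to §6, its operative terms do not depend on §6, so it remains in effect. §7 is a severability clause and preserves every provision that can still be given independent effect. The provisions still in force are §2, §5, §7, and §8. §8 is among the surviving provisions, so the answer is yes.

Yes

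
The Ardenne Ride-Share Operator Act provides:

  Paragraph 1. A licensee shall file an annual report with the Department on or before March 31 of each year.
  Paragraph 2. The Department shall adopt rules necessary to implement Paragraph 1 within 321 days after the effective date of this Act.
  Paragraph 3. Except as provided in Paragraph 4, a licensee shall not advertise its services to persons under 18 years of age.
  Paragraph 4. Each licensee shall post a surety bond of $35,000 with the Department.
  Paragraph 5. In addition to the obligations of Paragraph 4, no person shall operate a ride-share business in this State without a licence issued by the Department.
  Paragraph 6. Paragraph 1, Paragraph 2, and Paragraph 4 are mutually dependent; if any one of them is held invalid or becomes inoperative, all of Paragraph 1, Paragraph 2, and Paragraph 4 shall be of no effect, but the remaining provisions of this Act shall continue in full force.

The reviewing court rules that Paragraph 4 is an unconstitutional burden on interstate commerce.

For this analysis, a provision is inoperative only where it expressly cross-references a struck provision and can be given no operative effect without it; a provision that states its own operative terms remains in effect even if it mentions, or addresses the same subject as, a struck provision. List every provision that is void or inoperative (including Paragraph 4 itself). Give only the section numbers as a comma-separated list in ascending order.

1, 2, 4

Paragraph 4 is struck. Paragraph 5 mentions Paragraph 4 but its own obligation stands independently of Paragraph 4, so Paragraph 5 is not affected. Although Paragraph 3 refers to Paragraph 4, its operative terms do not depend on Paragraph 4, so it remains in effect. Nothing else in the Act is defined by reference to Paragraph 4. Paragraph 6 declares Paragraph 1, Paragraph 2, and Paragraph 4 mutually dependent; since one of them has fallen, all of them are of no effect. That brings down Paragraph 1 and Paragraph 2 as well. The remainder continues in force under Paragraph 6. That leaves Paragraph 3, Paragraph 5, and Paragraph 6 in effect.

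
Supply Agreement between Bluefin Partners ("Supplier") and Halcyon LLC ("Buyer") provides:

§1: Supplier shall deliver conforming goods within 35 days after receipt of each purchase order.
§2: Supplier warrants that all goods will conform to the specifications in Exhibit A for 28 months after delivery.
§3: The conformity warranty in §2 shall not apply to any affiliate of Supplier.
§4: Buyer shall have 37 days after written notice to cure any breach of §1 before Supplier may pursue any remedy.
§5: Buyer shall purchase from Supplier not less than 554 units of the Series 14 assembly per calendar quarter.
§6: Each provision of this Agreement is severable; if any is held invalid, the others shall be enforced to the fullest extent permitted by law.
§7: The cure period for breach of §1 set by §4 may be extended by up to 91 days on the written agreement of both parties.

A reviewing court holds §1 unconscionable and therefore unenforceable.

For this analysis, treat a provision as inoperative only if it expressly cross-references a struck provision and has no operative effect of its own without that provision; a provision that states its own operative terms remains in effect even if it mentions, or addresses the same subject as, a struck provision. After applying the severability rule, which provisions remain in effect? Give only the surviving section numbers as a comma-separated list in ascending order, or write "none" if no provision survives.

§1 is struck. §4 has no operative effect of its own apart from §1 and is therefore inoperative. §7 has no operative effect of its own apart from §4 and is therefore inoperative. §6 is a severability clause and preserves every provision that can still be given independent effect. That leaves §2, §3, §5, and §6 in effect.

2, 3, 5, 6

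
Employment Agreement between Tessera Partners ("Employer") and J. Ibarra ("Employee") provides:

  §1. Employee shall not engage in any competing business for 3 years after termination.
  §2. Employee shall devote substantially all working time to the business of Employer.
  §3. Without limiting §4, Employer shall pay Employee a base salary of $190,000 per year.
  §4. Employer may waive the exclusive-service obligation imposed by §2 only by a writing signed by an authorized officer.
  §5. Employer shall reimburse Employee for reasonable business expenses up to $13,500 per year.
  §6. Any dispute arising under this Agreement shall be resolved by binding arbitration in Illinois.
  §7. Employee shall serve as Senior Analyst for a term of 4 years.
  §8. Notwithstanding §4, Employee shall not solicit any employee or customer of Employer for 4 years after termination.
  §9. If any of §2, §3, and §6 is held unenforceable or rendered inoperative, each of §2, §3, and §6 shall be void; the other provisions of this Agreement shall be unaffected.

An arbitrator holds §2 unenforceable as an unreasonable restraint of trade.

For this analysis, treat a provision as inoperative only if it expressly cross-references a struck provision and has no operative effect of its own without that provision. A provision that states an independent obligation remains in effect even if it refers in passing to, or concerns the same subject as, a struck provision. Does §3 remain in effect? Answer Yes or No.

No

§2 is struck. §4 operates only by reference to §2, so it falls with §2. §8 mentions §4 but its own obligation stands independently of §4, so §8 is not affected. §9 declares §2, §3, and §6 mutually dependent; since one of them has fallen, all of them are of no effect. That brings down §3 and §6 as well. The remainder continues in force under §9. That leaves §1, §5, §7, §8, and §9 in effect. §3 is among the inoperative provisions, so the answer is no.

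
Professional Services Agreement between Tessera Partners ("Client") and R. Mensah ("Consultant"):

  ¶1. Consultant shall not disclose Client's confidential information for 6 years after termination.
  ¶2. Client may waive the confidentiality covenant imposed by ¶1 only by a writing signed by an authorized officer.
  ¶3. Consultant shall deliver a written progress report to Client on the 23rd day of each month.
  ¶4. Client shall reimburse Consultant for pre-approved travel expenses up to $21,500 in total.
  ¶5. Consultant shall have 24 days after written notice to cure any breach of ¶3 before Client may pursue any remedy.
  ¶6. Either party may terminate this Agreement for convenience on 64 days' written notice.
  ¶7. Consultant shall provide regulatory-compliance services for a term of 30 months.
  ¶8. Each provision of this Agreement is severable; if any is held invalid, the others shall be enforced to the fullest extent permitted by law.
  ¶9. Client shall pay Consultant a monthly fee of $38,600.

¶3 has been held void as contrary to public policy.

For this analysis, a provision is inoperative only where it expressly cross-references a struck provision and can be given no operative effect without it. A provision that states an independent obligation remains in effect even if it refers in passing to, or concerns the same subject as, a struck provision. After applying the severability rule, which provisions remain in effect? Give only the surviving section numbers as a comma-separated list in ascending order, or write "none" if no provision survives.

¶3 is struck. ¶5 merely fixes the cure period for breach of ¶3; with ¶3 gone it has nothing to operate on and falls away. ¶8 is a severability clause and preserves every provision that can still be given independent effect. The provisions still in force are ¶1, ¶2, ¶4, ¶6, ¶7, ¶8, and ¶9.

1, 2, 4, 6, 7, 8, 9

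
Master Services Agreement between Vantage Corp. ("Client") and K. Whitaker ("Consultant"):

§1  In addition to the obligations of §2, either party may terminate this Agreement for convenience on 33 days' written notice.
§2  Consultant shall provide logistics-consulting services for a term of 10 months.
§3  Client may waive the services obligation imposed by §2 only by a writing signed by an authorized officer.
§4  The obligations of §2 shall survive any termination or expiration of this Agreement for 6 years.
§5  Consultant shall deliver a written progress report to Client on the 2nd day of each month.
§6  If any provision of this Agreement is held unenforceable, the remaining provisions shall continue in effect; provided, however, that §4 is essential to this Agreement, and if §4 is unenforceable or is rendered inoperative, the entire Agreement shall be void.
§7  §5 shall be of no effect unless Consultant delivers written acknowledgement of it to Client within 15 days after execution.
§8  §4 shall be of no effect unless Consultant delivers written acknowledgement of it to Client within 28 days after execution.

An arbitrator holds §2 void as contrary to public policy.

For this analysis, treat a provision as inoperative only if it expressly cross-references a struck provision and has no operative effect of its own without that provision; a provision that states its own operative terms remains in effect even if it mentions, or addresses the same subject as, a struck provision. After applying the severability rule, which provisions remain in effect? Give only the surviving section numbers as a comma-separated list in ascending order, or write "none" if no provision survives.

none

§2 is struck. §3 operates only by reference to §2, so it falls with §2. §4 operates only by reference to §2, so it falls with §2. §8 has no operative effect of its own apart from §4 and is therefore inoperative. §6 makes §4 an essential term, and §4 has been rendered inoperative by the cascade; under §6, the entire Agreement is therefore void. No provision of the Agreement survives.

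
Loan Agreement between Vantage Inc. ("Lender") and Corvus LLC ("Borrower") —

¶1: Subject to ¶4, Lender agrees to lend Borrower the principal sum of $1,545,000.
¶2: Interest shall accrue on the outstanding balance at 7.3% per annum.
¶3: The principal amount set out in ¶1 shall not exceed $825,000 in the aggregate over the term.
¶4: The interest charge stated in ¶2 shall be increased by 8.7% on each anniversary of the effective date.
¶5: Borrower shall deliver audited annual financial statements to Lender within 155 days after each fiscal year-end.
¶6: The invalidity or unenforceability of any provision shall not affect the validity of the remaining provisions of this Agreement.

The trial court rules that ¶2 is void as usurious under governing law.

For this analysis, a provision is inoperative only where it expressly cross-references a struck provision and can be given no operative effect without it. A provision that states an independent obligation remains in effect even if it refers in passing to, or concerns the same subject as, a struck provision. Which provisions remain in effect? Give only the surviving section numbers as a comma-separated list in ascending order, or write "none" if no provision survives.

¶2 is struck. The whole of ¶4 is the escalation of the interest charge, defined by reference to ¶2, so ¶4 cannot stand once ¶2 is removed. ¶1 mentions ¶4 but its own obligation stands independently of ¶4, so ¶1 is not affected. Under the severability clause in ¶6, the remaining provisions continue in force. ¶1, ¶3, ¶5, and ¶6 remain in effect.

1, 3, 5, 6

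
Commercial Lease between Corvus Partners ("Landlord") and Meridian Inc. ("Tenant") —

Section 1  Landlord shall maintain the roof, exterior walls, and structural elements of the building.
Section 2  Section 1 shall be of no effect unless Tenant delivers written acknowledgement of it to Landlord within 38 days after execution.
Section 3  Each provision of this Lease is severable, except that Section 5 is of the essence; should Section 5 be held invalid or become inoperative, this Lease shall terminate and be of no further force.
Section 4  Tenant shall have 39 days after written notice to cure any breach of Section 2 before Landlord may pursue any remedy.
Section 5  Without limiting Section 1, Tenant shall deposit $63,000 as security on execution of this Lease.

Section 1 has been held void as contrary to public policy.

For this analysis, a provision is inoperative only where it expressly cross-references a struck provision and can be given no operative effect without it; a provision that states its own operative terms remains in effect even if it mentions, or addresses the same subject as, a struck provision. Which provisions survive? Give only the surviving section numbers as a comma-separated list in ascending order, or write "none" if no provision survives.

3, 5

Section 1 is struck. Section 2 has no operative effect of its own apart from Section 1 and is therefore inoperative. Section 4 merely fixes the cure period for breach of Section 2; with Section 2 gone it has nothing to operate on and falls away. Section 5 mentions Section 1 but its own obligation stands independently of Section 1, so Section 5 is not affected. Section 3 makes Section 5 an essential term, but Section 5 is unaffected, so the severability proviso in Section 3 preserves the remaining provisions. Section 3 and Section 5 remain in effect.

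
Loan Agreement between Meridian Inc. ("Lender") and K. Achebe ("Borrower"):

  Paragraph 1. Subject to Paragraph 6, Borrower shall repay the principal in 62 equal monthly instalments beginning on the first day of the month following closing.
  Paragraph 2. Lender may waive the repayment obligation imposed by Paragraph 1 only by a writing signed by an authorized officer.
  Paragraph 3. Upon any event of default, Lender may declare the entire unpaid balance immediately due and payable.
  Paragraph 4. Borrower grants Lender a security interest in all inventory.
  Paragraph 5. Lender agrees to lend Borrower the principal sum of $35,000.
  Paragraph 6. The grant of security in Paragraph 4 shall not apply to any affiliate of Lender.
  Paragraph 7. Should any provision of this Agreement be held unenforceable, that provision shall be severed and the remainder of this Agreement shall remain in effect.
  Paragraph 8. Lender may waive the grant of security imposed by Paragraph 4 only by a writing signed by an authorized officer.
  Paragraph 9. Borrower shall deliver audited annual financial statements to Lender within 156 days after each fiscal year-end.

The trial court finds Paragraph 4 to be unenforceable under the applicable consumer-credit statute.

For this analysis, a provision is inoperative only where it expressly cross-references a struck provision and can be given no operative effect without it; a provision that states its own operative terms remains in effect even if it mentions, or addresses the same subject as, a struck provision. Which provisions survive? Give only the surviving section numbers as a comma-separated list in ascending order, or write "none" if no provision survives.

Paragraph 4 is struck. Paragraph 6 has no operative effect of its own apart from Paragraph 4 and is therefore inoperative. The only function of Paragraph 8 is the waiver condition for Paragraph 4, so it cannot stand once Paragraph 4 is removed. Paragraph 1 mentions Paragraph 6 but its own obligation stands independently of Paragraph 6, so Paragraph 1 is not affected. Paragraph 7 is a severability clause and preserves every provision that can still be given independent effect. The provisions still in force are Paragraph 1, Paragraph 2, Paragraph 3, Paragraph 5, Paragraph 7, and Paragraph 9.

1, 2, 3, 5, 7, 9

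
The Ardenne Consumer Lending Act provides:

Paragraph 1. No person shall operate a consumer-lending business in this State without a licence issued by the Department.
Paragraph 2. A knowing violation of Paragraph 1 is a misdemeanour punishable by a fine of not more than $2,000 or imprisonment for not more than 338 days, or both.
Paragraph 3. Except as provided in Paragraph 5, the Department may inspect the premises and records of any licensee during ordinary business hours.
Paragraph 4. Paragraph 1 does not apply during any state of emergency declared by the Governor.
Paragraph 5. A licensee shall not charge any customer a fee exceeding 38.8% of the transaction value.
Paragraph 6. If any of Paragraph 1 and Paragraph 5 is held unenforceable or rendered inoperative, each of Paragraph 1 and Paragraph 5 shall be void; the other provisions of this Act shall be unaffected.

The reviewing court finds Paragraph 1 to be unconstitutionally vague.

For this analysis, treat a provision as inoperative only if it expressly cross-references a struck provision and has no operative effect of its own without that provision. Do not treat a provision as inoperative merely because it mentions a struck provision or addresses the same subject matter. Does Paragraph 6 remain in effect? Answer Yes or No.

Paragraph 1 is struck. Paragraph 2 operates only by reference to Paragraph 1, so it falls with Paragraph 1. The only function of Paragraph 4 is the emergency suspension of Paragraph 1, so it cannot stand once Paragraph 1 is removed. Paragraph 3 mentions Paragraph 5 but its own obligation stands independently of Paragraph 5, so Paragraph 3 is not affected. Paragraph 6 declares Paragraph 1 and Paragraph 5 mutually dependent; since one of them has fallen, all of them are of no effect. That brings down Paragraph 5 as well. The remainder continues in force under Paragraph 6. That leaves Paragraph 3 and Paragraph 6 in effect. Paragraph 6 is among the surviving provisions, so the answer is yes.

Yes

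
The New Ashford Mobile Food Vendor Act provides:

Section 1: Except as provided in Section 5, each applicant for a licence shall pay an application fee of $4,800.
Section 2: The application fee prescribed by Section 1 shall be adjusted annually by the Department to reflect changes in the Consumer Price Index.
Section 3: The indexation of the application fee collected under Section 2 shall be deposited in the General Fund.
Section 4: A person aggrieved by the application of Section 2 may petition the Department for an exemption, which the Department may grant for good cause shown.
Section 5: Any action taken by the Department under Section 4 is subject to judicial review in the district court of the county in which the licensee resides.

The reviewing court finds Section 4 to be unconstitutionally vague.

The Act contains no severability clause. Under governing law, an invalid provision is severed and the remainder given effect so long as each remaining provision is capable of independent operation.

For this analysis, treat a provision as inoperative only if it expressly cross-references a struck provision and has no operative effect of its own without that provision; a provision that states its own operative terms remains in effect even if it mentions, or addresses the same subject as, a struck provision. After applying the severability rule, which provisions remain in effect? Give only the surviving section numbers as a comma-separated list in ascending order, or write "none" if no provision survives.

1, 2, 3

Section 4 is struck. Section 5 merely fixes the judicial-review right for Section 4; with Section 4 gone it has nothing to operate on and falls away. Section 1 mentions Section 5 but its own obligation stands independently of Section 5, so Section 1 is not affected. With no severability clause, the stated default rule severs what cannot stand and enforces each remaining provision that can operate on its own. The provisions still in force are Section 1, Section 2, and Section 3.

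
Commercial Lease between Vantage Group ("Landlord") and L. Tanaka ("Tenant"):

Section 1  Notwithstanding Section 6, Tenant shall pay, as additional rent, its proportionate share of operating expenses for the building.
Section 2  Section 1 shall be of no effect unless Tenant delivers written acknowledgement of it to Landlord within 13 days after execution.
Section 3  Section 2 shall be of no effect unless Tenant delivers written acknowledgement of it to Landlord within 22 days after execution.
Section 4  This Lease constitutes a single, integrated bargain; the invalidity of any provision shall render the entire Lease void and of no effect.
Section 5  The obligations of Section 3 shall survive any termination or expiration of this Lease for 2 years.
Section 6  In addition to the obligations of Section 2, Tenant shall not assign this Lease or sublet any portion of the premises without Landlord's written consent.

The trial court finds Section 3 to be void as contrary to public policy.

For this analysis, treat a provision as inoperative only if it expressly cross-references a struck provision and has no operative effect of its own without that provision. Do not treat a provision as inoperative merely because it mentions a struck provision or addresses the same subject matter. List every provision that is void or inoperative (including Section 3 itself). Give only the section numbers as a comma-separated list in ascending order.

Section 3 is struck. The only function of Section 5 is the survival period for Section 3, so it cannot stand once Section 3 is removed. Section 4 provides that the Lease is not severable, so the invalidity of any one provision voids the entire Lease. No provision of the Lease survives.

1, 2, 3, 4, 5, 6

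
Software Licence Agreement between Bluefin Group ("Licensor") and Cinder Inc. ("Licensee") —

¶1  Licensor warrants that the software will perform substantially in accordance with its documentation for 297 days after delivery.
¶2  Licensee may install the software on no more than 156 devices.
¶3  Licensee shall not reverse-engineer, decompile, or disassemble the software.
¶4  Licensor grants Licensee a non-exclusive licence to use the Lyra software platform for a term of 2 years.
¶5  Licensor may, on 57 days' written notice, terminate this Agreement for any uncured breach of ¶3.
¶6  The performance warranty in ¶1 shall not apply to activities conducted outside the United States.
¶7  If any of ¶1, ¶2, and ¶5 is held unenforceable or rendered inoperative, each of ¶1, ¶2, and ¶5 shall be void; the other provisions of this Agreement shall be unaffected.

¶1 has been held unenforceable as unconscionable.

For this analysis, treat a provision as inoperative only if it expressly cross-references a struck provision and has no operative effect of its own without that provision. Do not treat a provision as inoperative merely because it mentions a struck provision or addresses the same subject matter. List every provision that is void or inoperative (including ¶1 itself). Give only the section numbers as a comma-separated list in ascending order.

1, 2, 5, 6

¶1 is struck. ¶6 has no operative effect of its own apart from ¶1 and is therefore inoperative. ¶7 declares ¶1, ¶2, and ¶5 mutually dependent; since one of them has fallen, all of them are of no effect. That brings down ¶2 and ¶5 as well. The remainder continues in force under ¶7. ¶3, ¶4, and ¶7 remain in effect.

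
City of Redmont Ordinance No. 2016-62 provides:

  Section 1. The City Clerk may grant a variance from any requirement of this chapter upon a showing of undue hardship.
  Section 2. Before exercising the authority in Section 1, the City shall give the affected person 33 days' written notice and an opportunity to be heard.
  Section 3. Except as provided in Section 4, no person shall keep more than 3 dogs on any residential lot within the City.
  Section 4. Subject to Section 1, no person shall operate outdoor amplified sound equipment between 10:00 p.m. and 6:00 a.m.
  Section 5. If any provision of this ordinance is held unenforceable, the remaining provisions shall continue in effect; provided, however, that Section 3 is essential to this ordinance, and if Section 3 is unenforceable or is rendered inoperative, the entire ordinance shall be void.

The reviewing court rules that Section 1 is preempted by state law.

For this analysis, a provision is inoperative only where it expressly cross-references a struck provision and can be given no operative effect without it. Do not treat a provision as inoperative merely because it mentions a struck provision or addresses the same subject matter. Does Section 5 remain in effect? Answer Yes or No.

Yes

Section 1 is struck. Section 2 merely fixes the notice-and-hearing requirement for Section 1; with Section 1 gone it has nothing to operate on and falls away. Section 4 mentions Section 1 but its own obligation stands independently of Section 1, so Section 4 is not affected. Section 5 makes Section 3 an essential term, but Section 3 is unaffected, so the severability proviso in Section 5 preserves the remaining provisions. Section 3, Section 4, and Section 5 remain in effect. Section 5 is among the surviving provisions, so the answer is yes.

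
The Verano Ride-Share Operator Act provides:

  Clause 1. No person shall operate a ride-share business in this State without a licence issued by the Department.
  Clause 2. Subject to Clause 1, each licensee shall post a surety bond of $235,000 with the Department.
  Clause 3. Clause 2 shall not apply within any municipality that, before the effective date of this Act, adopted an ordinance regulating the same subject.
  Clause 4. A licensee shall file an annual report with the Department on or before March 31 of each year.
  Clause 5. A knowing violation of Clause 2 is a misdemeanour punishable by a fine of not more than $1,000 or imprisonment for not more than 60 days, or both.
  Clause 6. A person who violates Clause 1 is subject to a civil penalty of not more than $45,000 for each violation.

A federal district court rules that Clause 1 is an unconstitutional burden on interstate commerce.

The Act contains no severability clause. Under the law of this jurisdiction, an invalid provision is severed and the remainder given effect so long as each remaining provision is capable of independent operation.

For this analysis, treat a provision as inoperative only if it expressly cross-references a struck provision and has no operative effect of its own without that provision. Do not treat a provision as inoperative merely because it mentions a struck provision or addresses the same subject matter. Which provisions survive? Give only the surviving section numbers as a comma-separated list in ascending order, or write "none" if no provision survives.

2, 3, 4, 5

Clause 1 is struck. Clause 6 operates only by reference to Clause 1, so it falls with Clause 1. Clause 2 mentions Clause 1 but its own obligation stands independently of Clause 1, so Clause 2 is not affected. Under the stated default rule, only provisions that cannot operate independently fall away; the rest are enforced. That leaves Clause 2, Clause 3, Clause 4, and Clause 5 in effect.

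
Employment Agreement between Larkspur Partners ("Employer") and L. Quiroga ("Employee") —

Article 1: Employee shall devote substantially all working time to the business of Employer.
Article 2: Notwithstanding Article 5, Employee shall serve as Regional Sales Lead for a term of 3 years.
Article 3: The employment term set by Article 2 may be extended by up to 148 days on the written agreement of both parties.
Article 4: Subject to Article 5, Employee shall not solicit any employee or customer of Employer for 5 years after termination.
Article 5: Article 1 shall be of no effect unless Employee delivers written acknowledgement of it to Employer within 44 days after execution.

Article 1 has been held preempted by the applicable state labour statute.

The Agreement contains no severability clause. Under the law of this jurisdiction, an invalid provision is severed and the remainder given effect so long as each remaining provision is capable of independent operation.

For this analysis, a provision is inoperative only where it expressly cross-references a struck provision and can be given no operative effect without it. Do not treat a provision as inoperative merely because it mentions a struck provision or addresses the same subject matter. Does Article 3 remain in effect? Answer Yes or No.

Article 1 is struck. Article 5 has no operative effect of its own apart from Article 1 and is therefore inoperative. Although Article 2 refers to Article 5, its operative terms do not depend on Article 5, so it remains in effect. Article 4 mentions Article 5 but its own obligation stands independently of Article 5, so Article 4 is not affected. Under the stated default rule, only provisions that cannot operate independently fall away; the rest are enforced. Article 2, Article 3, and Article 4 remain in effect. Article 3 is among the surviving provisions, so the answer is yes.

Yes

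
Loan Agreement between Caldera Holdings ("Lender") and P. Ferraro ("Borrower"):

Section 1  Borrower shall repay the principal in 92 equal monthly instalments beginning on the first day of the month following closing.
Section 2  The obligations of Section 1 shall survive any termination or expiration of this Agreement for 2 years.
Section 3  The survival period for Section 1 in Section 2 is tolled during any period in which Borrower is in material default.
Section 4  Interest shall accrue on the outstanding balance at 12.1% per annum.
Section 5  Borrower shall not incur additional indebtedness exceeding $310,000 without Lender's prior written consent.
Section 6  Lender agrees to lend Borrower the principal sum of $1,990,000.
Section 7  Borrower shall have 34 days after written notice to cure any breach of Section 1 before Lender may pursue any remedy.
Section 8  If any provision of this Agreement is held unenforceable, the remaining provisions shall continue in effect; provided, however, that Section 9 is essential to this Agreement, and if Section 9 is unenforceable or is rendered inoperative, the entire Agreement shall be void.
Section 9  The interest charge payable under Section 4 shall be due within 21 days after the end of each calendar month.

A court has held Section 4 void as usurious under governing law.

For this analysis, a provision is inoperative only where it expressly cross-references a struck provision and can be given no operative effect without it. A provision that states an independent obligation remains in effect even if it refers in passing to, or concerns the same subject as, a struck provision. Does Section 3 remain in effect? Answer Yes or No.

No

Section 4 is struck. Section 9 has no operative effect of its own apart from Section 4 and is therefore inoperative. Section 8 makes Section 9 an essential term, and Section 9 has been rendered inoperative by the cascade; under Section 8, the entire Agreement is therefore void. No provision of the Agreement survives. Section 3 is among the inoperative provisions, so the answer is no.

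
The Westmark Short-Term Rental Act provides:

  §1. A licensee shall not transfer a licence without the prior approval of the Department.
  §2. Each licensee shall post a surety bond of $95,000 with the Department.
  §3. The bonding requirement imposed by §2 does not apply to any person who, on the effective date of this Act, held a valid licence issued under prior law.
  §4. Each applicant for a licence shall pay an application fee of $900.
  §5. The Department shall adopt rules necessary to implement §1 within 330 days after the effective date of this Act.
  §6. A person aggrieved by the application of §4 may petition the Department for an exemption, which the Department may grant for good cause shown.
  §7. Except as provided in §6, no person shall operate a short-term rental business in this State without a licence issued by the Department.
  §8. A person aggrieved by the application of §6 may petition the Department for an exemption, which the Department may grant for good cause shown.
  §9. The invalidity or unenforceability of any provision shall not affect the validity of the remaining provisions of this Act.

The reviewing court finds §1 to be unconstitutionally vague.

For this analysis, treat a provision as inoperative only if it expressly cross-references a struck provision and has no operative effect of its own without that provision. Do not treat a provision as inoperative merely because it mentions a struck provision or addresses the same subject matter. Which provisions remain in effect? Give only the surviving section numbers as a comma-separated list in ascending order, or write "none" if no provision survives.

2, 3, 4, 6, 7, 8, 9

§1 is struck. §5 operates only by reference to §1, so it falls with §1. Under the severability clause in §9, the remaining provisions continue in force. §2, §3, §4, §6, §7, §8, and §9 remain in effect.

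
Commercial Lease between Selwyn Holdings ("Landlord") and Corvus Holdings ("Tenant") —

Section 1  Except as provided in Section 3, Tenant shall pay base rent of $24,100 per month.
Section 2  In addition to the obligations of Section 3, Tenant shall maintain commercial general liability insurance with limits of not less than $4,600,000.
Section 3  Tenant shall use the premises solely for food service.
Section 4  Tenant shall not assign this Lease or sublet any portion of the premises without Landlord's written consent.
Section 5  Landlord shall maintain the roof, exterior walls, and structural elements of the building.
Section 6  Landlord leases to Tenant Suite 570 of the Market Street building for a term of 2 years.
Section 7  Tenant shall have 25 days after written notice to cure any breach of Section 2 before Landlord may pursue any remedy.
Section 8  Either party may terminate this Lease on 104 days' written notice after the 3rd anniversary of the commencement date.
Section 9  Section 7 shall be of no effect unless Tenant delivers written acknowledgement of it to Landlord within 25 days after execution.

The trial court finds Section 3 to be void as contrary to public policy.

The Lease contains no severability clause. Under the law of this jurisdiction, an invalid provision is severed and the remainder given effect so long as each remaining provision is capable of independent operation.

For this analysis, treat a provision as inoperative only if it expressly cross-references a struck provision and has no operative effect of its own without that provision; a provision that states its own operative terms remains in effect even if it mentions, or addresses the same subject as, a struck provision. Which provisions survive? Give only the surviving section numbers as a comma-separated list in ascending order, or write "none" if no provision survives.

1, 2, 4, 5, 6, 7, 8, 9

Section 3 is struck. Section 2 mentions Section 3 but its own obligation stands independently of Section 3, so Section 2 is not affected. Section 1 mentions Section 3 but its own obligation stands independently of Section 3, so Section 1 is not affected. No other provision's operative terms depend on Section 3. With no severability clause, the stated default rule severs what cannot stand and enforces each remaining provision that can operate on its own. Section 1, Section 2, Section 4, Section 5, Section 6, Section 7, Section 8, and Section 9 remain in effect.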